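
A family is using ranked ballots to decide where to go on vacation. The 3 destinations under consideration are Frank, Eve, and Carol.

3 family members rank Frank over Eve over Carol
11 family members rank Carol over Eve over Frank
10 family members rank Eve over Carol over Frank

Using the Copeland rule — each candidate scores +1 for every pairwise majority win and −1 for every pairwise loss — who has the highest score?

Eve

Pairwise results:
  Frank vs Eve: Eve wins 21–3.
  Frank vs Carol: Carol wins 21–3.
  Eve vs Carol: Eve wins 13–11.
Copeland scores (wins − losses):
  Frank: 0 − 2 = -2
  Eve: 2 − 0 = 2
  Carol: 1 − 1 = 0
Eve has the best Copeland score.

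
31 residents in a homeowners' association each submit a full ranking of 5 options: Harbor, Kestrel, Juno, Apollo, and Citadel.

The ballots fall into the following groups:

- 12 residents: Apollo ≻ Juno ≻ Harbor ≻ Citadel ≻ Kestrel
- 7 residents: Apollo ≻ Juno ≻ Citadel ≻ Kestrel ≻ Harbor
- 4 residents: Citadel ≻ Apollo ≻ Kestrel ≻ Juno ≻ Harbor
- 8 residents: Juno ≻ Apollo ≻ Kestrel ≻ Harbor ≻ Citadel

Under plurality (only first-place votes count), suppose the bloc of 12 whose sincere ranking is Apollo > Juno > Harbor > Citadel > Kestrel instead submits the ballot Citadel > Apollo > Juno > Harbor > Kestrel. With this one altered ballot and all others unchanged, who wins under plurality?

Citadel

First-place totals with the altered ballot: Harbor 0, Kestrel 0, Juno 8, Apollo 7, Citadel 16.
The switch changes the winner from Apollo to Citadel.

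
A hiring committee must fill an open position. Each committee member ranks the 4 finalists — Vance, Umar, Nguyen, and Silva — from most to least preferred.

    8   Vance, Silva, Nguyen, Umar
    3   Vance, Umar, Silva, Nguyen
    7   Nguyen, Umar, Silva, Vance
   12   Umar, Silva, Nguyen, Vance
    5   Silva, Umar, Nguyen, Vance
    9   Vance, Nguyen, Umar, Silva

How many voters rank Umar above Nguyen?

20

Ballots ranking Umar above Nguyen: 3+12+5 = 20.
Ballots ranking Nguyen above Umar: 8+7+9 = 24.
So 20 of 44 voters prefer Umar to Nguyen.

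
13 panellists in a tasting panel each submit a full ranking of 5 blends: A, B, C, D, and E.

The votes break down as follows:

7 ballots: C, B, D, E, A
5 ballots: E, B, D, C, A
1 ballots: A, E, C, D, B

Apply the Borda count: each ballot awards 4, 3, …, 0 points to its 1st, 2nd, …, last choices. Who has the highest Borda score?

B

Borda scores:
  A: 7·0 + 5·0 + 4 = 4
  B: 7·3 + 5·3 + 0 = 36
  C: 7·4 + 5·1 + 2 = 35
  D: 7·2 + 5·2 + 1 = 25
  E: 7·1 + 5·4 + 3 = 30
B has the highest total.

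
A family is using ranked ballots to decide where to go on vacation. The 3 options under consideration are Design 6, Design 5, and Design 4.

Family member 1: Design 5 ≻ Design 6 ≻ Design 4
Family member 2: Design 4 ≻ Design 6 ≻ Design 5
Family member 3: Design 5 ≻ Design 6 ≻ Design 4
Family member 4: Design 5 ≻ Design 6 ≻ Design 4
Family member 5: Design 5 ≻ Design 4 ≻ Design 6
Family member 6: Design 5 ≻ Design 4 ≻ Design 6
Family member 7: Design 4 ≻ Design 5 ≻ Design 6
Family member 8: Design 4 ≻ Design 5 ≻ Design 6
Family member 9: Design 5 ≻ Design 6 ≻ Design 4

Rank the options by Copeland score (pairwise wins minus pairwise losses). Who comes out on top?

Design 5

Pairwise results:
  Design 6 vs Design 5: Design 5 wins 8–1.
  Design 6 vs Design 4: Design 4 wins 5–4.
  Design 5 vs Design 4: Design 5 wins 6–3.
Copeland scores (wins − losses):
  Design 6: 0 − 2 = -2
  Design 5: 2 − 0 = 2
  Design 4: 1 − 1 = 0
Design 5 has the best Copeland score.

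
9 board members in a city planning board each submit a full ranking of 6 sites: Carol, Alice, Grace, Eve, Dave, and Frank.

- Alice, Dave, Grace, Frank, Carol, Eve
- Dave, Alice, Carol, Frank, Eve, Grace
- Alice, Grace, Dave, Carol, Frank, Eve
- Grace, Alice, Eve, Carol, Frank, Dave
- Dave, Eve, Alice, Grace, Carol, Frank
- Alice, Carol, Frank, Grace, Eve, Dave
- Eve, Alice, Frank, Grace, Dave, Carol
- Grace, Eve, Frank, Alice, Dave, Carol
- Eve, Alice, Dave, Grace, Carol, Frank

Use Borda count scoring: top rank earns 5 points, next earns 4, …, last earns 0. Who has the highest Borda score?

Borda scores:
  Carol: 1 + 3 + 2 + 2 + 1 + 4 + 0 + 0 + 1 = 14
  Alice: 5 + 4 + 5 + 4 + 3 + 5 + 4 + 2 + 4 = 36
  Grace: 3 + 0 + 4 + 5 + 2 + 2 + 2 + 5 + 2 = 25
  Eve: 0 + 1 + 0 + 3 + 4 + 1 + 5 + 4 + 5 = 23
  Dave: 4 + 5 + 3 + 0 + 5 + 0 + 1 + 1 + 3 = 22
  Frank: 2 + 2 + 1 + 1 + 0 + 3 + 3 + 3 + 0 = 15
Alice has the highest total.

Alice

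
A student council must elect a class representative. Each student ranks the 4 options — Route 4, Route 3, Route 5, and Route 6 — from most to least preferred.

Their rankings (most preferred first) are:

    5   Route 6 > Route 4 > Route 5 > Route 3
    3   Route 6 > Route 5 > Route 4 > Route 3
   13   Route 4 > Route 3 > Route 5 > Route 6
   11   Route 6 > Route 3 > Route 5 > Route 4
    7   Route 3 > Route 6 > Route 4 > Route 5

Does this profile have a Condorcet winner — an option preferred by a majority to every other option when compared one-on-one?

No

Head-to-head results (39 voters total):
Route 4 vs Route 3: Route 4 wins 21–18.
Route 4 vs Route 5: Route 4 wins 25–14.
Route 4 vs Route 6: Route 6 wins 26–13.
Route 3 vs Route 5: Route 3 wins 31–8.
Route 3 vs Route 6: Route 3 wins 20–19.
Route 5 vs Route 6: Route 6 wins 26–13.
No candidate beats all others: Route 4 beats Route 3 beats Route 6 beats Route 4, a majority cycle.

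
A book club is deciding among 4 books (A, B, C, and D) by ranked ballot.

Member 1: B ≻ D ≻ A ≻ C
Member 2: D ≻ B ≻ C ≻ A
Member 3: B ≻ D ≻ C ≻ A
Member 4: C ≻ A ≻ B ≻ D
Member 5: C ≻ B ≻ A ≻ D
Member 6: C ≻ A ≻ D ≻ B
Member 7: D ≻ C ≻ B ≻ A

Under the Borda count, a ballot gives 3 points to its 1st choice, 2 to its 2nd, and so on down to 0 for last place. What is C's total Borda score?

Borda scores:
  A: 1 + 0 + 0 + 2 + 1 + 2 + 0 = 6
  B: 3 + 2 + 3 + 1 + 2 + 0 + 1 = 12
  C: 0 + 1 + 1 + 3 + 3 + 3 + 2 = 13
  D: 2 + 3 + 2 + 0 + 0 + 1 + 3 = 11

13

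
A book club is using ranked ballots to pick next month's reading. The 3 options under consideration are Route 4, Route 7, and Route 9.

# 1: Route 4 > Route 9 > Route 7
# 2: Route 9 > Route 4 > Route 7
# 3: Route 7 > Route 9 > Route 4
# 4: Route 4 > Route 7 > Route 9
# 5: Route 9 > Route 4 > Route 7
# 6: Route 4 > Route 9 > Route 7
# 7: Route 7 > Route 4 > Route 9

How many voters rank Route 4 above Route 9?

4

Ballots ranking Route 4 above Route 9: 4.
Ballots ranking Route 9 above Route 4: 3.
So 4 of 7 voters prefer Route 4 to Route 9.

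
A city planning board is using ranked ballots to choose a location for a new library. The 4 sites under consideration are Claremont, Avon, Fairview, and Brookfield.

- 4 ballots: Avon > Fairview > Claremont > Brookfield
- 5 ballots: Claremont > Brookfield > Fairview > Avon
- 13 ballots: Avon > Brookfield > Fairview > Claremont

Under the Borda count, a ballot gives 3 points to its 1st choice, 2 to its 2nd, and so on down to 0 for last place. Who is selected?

Avon

Borda scores:
  Claremont: 4·1 + 5·3 + 13·0 = 19
  Avon: 4·3 + 5·0 + 13·3 = 51
  Fairview: 4·2 + 5·1 + 13·1 = 26
  Brookfield: 4·0 + 5·2 + 13·2 = 36
Avon has the highest total.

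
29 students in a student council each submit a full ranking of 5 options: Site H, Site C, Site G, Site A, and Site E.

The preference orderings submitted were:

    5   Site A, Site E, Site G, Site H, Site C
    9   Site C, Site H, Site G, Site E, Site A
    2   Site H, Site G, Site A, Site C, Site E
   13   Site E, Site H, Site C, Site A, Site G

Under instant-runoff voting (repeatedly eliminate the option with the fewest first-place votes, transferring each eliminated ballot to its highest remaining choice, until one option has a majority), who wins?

Round 1: Site E 13, Site C 9, Site A 5, Site H 2, Site G 0. Site G has the fewest and is eliminated.
Round 2: Site E 13, Site C 9, Site A 5, Site H 2. Site H has the fewest and is eliminated.
Round 3: Site E 13, Site C 9, Site A 7. Site A has the fewest and is eliminated.
Round 4: Site E 18, Site C 11. Site E has a majority.

Site E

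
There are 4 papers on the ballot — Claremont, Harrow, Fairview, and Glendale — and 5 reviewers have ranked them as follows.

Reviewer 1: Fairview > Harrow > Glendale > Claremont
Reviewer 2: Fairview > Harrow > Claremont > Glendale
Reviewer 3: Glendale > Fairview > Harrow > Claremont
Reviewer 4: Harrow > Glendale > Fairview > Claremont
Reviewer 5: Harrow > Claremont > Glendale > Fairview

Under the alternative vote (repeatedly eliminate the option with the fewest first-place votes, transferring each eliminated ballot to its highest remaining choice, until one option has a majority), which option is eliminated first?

Claremont

Round 1: Harrow 2, Fairview 2, Glendale 1, Claremont 0. Claremont has the fewest and is eliminated.
Round 2: Harrow 2, Fairview 2, Glendale 1. Glendale has the fewest and is eliminated.
Round 3: Fairview 3, Harrow 2. Fairview has a majority.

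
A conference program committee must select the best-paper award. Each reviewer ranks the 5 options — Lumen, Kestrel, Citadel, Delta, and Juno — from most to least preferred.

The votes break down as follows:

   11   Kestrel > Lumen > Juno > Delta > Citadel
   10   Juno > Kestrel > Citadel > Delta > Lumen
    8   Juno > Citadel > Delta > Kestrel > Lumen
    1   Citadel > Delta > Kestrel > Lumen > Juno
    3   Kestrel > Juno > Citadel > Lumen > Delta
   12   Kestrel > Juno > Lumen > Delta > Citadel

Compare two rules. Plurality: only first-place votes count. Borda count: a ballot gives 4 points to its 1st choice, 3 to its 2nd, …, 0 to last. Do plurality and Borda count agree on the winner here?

Plurality first-place counts: Lumen 0, Kestrel 26, Citadel 1, Delta 0, Juno 18 → Kestrel.
Borda totals: Lumen 61, Kestrel 144, Citadel 54, Delta 52, Juno 139 → Kestrel.
The two rules agree on Kestrel.

Yes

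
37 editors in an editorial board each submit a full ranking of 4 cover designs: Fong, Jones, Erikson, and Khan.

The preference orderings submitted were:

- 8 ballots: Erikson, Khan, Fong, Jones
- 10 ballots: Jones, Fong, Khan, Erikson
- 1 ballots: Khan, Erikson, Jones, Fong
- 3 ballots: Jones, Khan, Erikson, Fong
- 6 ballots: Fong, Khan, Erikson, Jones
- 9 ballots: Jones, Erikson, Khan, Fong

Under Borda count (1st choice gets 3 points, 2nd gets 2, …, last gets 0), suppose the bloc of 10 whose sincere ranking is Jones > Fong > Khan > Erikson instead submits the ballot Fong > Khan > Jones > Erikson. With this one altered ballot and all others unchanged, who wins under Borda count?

Borda totals with the altered ballot: Fong 56, Jones 47, Erikson 53, Khan 66.
The switch changes the winner from Jones to Khan.

Khan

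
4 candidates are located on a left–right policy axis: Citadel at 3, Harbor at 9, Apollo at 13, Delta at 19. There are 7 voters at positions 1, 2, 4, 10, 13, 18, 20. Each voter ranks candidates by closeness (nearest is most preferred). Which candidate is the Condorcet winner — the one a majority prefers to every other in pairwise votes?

With single-peaked preferences on a line, the Condorcet winner is the candidate closest to the median voter.
The median voter (position 10) is closest to Harbor at 9.
Check: Harbor vs Citadel — voters closer to Harbor: 4 of 7.

Harbor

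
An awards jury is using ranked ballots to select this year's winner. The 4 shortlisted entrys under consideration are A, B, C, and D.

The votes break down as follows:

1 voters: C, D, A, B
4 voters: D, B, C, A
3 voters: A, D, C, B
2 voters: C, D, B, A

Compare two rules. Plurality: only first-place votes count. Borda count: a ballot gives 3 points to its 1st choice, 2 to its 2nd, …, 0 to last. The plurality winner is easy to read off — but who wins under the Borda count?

D

Plurality first-place counts: A 3, B 0, C 3, D 4 → D.
Borda totals: A 10, B 10, C 16, D 24 → D.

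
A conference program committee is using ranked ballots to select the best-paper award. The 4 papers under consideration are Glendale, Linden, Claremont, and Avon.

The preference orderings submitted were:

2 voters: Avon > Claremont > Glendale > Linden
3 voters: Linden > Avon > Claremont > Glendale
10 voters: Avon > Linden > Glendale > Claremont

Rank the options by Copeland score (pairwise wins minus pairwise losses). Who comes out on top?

Avon

Pairwise results:
  Glendale vs Linden: Linden wins 13–2.
  Glendale vs Claremont: Glendale wins 10–5.
  Glendale vs Avon: Avon wins 15–0.
  Linden vs Claremont: Linden wins 13–2.
  Linden vs Avon: Avon wins 12–3.
  Claremont vs Avon: Avon wins 15–0.
Copeland scores (wins − losses):
  Glendale: 1 − 2 = -1
  Linden: 2 − 1 = 1
  Claremont: 0 − 3 = -3
  Avon: 3 − 0 = 3
Avon has the best Copeland score.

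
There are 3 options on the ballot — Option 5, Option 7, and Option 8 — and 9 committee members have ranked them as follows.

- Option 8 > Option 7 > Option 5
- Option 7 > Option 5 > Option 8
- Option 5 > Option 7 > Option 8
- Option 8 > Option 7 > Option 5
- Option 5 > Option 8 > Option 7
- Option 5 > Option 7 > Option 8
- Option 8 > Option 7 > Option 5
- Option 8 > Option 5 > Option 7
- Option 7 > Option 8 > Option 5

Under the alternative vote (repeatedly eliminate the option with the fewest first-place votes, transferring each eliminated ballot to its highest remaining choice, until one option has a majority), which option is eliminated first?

Round 1: Option 8 4, Option 5 3, Option 7 2. Option 7 has the fewest and is eliminated.
Round 2: Option 8 5, Option 5 4. Option 8 has a majority.

Option 7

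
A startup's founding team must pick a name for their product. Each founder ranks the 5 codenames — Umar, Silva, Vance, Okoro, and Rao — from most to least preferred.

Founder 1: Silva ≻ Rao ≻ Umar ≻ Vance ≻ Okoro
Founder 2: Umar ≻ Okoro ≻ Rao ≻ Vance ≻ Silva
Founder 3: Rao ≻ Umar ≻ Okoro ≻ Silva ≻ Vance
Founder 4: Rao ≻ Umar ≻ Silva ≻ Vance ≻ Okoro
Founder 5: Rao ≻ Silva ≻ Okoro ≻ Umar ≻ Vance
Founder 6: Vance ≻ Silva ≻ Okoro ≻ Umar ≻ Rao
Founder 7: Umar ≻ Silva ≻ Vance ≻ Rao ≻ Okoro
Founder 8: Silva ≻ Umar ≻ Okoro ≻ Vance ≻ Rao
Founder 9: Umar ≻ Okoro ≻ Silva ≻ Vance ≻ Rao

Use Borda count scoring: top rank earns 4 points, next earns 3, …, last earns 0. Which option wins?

Borda scores:
  Umar: 2 + 4 + 3 + 3 + 1 + 1 + 4 + 3 + 4 = 25
  Silva: 4 + 0 + 1 + 2 + 3 + 3 + 3 + 4 + 2 = 22
  Vance: 1 + 1 + 0 + 1 + 0 + 4 + 2 + 1 + 1 = 11
  Okoro: 0 + 3 + 2 + 0 + 2 + 2 + 0 + 2 + 3 = 14
  Rao: 3 + 2 + 4 + 4 + 4 + 0 + 1 + 0 + 0 = 18
Umar has the highest total.

Umar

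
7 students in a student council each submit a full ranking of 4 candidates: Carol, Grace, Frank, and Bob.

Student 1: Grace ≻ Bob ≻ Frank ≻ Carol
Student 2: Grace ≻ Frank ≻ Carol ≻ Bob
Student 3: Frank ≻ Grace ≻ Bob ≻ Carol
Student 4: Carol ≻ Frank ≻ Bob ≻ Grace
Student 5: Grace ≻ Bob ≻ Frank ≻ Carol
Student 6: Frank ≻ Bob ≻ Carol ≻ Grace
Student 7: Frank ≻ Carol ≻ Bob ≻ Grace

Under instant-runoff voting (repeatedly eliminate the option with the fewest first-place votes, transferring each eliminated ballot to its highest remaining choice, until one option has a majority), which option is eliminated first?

Round 1: Grace 3, Frank 3, Carol 1, Bob 0. Bob has the fewest and is eliminated.
Round 2: Grace 3, Frank 3, Carol 1. Carol has the fewest and is eliminated.
Round 3: Frank 4, Grace 3. Frank has a majority.

Bob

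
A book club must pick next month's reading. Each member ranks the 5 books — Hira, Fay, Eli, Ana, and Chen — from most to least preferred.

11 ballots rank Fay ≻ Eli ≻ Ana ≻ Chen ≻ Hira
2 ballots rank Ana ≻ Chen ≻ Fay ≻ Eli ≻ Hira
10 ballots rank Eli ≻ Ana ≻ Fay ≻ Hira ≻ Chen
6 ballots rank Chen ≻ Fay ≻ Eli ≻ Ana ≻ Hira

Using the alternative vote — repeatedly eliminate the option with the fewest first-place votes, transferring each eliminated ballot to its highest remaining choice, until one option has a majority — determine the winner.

Fay

Round 1: Fay 11, Eli 10, Chen 6, Ana 2, Hira 0. Hira has the fewest and is eliminated.
Round 2: Fay 11, Eli 10, Chen 6, Ana 2. Ana has the fewest and is eliminated.
Round 3: Fay 11, Eli 10, Chen 8. Chen has the fewest and is eliminated.
Round 4: Fay 19, Eli 10. Fay has a majority.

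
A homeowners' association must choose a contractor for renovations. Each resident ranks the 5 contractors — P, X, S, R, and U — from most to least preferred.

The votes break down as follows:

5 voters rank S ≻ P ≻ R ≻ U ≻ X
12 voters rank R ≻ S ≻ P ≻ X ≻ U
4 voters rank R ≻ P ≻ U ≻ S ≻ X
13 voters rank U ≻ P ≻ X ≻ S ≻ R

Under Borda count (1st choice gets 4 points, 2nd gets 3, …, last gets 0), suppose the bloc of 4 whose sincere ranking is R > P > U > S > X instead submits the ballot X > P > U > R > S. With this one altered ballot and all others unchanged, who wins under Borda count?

P

Borda totals with the altered ballot: P 90, X 54, S 69, R 62, U 65.
The winner is unchanged: still P.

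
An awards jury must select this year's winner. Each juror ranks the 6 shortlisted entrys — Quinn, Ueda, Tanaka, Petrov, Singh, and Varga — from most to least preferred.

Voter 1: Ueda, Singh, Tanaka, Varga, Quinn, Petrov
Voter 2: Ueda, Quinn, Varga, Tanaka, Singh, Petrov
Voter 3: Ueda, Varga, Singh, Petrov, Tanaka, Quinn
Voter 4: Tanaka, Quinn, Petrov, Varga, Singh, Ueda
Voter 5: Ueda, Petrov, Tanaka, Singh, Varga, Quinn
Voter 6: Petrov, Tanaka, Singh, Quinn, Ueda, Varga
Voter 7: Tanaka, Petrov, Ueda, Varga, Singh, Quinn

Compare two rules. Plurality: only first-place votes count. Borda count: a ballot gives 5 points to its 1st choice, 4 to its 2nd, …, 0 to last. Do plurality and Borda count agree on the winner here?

Yes

Plurality first-place counts: Quinn 0, Ueda 4, Tanaka 2, Petrov 1, Singh 0, Varga 0 → Ueda.
Borda totals: Quinn 11, Ueda 24, Tanaka 23, Petrov 18, Singh 15, Varga 14 → Ueda.
The two rules agree on Ueda.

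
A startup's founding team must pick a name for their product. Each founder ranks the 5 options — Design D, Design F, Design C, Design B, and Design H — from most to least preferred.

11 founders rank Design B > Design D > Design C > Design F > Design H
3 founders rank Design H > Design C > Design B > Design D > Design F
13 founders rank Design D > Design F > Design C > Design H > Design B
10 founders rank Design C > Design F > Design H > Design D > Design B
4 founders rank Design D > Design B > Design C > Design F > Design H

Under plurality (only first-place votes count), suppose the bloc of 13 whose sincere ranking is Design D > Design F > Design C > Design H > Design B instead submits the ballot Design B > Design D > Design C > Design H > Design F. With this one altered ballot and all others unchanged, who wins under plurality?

Design B

First-place totals with the altered ballot: Design D 4, Design F 0, Design C 10, Design B 24, Design H 3.
The switch changes the winner from Design D to Design B.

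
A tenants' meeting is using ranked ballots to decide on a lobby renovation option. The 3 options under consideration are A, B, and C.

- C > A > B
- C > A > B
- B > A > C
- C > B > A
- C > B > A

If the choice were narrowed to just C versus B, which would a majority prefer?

C

Ballots ranking C above B: 4.
Ballots ranking B above C: 1.
C wins the head-to-head, 4–1.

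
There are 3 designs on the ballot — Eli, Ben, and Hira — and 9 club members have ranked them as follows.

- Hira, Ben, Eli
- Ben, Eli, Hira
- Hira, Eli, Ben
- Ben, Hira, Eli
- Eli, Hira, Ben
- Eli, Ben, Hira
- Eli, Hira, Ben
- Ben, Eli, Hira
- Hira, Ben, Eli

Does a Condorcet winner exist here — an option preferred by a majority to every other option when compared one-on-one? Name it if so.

There is no Condorcet winner

Head-to-head results (9 voters total):
Eli vs Ben: Ben wins 5–4.
Eli vs Hira: Eli wins 5–4.
Ben vs Hira: Hira wins 5–4.
No candidate beats all others: Eli beats Hira beats Ben beats Eli, a majority cycle.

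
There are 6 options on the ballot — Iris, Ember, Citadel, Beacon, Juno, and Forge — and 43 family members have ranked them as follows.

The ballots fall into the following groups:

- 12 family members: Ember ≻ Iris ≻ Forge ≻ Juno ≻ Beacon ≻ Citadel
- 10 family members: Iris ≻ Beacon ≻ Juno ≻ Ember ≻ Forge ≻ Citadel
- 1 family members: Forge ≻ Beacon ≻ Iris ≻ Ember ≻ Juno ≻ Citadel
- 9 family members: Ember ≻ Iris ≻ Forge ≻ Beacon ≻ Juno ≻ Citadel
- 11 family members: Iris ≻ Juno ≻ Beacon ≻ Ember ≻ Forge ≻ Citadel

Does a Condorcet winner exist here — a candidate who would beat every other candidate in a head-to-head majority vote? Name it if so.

Head-to-head results (43 voters total):
Iris vs Ember: Iris wins 22–21.
Iris vs Citadel: Iris wins 43–0.
Iris vs Beacon: Iris wins 42–1.
Iris vs Juno: Iris wins 43–0.
Iris vs Forge: Iris wins 42–1.
Ember vs Citadel: Ember wins 43–0.
Ember vs Beacon: Beacon wins 22–21.
Ember vs Juno: Ember wins 22–21.
Ember vs Forge: Ember wins 42–1.
Citadel vs Beacon: Beacon wins 43–0.
Citadel vs Juno: Juno wins 43–0.
Citadel vs Forge: Forge wins 43–0.
Beacon vs Juno: Juno wins 23–20.
Beacon vs Forge: Forge wins 22–21.
Juno vs Forge: Forge wins 22–21.
Iris beats each rival — Ember (22–21), Citadel (43–0), Beacon (42–1), Juno (43–0), Forge (42–1) — so Iris is the Condorcet winner.

Iris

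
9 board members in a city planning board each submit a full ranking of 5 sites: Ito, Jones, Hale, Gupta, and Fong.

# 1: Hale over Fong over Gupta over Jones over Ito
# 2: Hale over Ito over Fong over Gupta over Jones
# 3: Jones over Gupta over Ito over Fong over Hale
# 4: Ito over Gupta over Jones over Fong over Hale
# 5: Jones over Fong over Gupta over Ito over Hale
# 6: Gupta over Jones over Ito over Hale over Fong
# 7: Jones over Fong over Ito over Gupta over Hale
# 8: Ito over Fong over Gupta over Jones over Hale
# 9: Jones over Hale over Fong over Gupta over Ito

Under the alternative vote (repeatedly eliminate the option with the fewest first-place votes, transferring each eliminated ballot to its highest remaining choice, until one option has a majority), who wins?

Jones

Round 1: Jones 4, Ito 2, Hale 2, Gupta 1, Fong 0. Fong has the fewest and is eliminated.
Round 2: Jones 4, Ito 2, Hale 2, Gupta 1. Gupta has the fewest and is eliminated.
Round 3: Jones 5, Ito 2, Hale 2. Jones has a majority.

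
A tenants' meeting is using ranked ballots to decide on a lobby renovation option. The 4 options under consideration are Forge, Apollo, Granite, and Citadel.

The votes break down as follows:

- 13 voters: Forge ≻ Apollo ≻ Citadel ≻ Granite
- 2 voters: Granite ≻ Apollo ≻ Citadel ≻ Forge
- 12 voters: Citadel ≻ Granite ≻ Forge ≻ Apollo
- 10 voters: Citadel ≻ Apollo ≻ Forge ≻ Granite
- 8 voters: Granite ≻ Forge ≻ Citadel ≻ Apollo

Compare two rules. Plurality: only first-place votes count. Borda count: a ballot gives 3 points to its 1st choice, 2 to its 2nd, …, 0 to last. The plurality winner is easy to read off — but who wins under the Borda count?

Plurality first-place counts: Forge 13, Apollo 0, Granite 10, Citadel 22 → Citadel.
Borda totals: Forge 77, Apollo 50, Granite 54, Citadel 89 → Citadel.

Citadel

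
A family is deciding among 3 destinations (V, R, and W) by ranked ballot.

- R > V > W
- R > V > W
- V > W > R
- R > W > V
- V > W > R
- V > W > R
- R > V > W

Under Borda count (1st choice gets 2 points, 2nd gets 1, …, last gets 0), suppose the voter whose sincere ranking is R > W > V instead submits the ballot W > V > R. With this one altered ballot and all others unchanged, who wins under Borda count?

V

Borda totals with the altered ballot: V 10, R 6, W 5.
The winner is unchanged: still V.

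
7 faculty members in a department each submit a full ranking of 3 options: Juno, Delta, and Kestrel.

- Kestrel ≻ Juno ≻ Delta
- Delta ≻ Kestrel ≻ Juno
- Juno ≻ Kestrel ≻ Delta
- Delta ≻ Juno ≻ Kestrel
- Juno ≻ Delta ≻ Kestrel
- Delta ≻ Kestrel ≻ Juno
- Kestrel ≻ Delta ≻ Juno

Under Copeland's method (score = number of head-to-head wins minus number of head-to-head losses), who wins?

Pairwise results:
  Juno vs Delta: Delta wins 4–3.
  Juno vs Kestrel: Kestrel wins 4–3.
  Delta vs Kestrel: Delta wins 4–3.
Copeland scores (wins − losses):
  Juno: 0 − 2 = -2
  Delta: 2 − 0 = 2
  Kestrel: 1 − 1 = 0
Delta has the best Copeland score.

Delta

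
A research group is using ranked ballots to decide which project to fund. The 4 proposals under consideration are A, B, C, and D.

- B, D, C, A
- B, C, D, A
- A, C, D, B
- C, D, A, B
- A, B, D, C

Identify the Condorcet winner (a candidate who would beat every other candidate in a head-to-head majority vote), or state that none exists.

Head-to-head results (5 voters total):
A vs B: A wins 3–2.
A vs C: C wins 3–2.
A vs D: D wins 3–2.
B vs C: B wins 3–2.
B vs D: B wins 3–2.
C vs D: C wins 3–2.
No candidate beats all others: A beats B beats C beats A, a majority cycle.

There is no Condorcet winner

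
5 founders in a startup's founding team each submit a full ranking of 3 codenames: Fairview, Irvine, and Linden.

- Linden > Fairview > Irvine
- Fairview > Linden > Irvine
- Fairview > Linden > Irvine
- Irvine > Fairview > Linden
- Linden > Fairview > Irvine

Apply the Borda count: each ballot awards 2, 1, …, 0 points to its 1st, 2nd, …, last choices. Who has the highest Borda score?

Borda scores:
  Fairview: 1 + 2 + 2 + 1 + 1 = 7
  Irvine: 0 + 0 + 0 + 2 + 0 = 2
  Linden: 2 + 1 + 1 + 0 + 2 = 6
Fairview has the highest total.

Fairview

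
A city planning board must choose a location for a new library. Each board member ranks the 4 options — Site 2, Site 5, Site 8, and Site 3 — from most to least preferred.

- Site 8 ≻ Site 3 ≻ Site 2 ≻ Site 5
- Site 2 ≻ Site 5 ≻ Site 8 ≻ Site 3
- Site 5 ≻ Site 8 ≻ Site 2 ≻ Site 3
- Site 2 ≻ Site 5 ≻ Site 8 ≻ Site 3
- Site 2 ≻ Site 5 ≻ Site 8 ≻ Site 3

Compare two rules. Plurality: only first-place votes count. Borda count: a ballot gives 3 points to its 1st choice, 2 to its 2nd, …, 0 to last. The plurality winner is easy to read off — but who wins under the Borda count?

Plurality first-place counts: Site 2 3, Site 5 1, Site 8 1, Site 3 0 → Site 2.
Borda totals: Site 2 11, Site 5 9, Site 8 8, Site 3 2 → Site 2.

Site 2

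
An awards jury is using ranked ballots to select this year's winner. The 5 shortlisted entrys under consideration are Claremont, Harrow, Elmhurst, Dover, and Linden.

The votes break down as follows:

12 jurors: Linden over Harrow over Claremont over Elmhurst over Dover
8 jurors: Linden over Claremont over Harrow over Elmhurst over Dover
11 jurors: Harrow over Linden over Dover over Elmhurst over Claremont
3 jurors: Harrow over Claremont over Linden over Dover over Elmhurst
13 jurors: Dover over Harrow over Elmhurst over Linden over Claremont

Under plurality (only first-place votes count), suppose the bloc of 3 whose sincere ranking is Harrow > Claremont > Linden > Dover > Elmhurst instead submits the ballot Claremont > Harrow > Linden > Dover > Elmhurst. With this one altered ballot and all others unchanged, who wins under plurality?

First-place totals with the altered ballot: Claremont 3, Harrow 11, Elmhurst 0, Dover 13, Linden 20.
The winner is unchanged: still Linden.

Linden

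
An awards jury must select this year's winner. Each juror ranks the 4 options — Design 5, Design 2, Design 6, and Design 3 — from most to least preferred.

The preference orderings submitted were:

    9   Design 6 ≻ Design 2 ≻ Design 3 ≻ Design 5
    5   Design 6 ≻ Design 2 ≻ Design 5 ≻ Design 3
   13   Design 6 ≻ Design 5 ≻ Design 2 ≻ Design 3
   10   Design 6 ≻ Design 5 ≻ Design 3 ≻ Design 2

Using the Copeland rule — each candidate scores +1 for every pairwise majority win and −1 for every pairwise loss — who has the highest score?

Design 6

Pairwise results:
  Design 5 vs Design 2: Design 5 wins 23–14.
  Design 5 vs Design 6: Design 6 wins 37–0.
  Design 5 vs Design 3: Design 5 wins 28–9.
  Design 2 vs Design 6: Design 6 wins 37–0.
  Design 2 vs Design 3: Design 2 wins 27–10.
  Design 6 vs Design 3: Design 6 wins 37–0.
Copeland scores (wins − losses):
  Design 5: 2 − 1 = 1
  Design 2: 1 − 2 = -1
  Design 6: 3 − 0 = 3
  Design 3: 0 − 3 = -3
Design 6 has the best Copeland score.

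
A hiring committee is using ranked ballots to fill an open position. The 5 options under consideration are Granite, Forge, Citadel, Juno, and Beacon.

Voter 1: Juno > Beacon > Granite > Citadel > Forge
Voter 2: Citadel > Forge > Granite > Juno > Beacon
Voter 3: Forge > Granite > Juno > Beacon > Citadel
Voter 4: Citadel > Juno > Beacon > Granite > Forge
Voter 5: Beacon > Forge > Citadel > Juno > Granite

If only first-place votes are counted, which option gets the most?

Citadel

First-place vote totals:
  Granite: 0
  Forge: 1
  Citadel: 2
  Juno: 1
  Beacon: 1
Citadel has the most first-place votes.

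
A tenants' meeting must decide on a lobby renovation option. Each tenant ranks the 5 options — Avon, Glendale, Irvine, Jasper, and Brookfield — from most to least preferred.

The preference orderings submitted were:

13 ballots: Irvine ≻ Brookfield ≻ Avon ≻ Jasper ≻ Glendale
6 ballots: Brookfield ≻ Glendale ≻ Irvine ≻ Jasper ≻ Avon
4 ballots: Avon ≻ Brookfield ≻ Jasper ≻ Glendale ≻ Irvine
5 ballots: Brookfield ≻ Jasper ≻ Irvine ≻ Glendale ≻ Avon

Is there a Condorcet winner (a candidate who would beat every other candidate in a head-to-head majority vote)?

Head-to-head results (28 voters total):
Avon vs Glendale: Avon wins 17–11.
Avon vs Irvine: Irvine wins 24–4.
Avon vs Jasper: Avon wins 17–11.
Avon vs Brookfield: Brookfield wins 24–4.
Glendale vs Irvine: Irvine wins 18–10.
Glendale vs Jasper: Jasper wins 22–6.
Glendale vs Brookfield: Brookfield wins 28–0.
Irvine vs Jasper: Irvine wins 19–9.
Irvine vs Brookfield: Brookfield wins 15–13.
Jasper vs Brookfield: Brookfield wins 28–0.
Brookfield beats each rival — Avon (24–4), Glendale (28–0), Irvine (15–13), Jasper (28–0) — so Brookfield is the Condorcet winner.

Yes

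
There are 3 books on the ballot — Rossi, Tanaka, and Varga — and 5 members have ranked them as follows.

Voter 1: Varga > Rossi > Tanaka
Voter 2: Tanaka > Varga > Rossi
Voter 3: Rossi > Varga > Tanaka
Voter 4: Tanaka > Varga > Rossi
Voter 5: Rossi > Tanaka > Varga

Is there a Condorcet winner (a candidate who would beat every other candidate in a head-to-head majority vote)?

Head-to-head results (5 voters total):
Rossi vs Tanaka: Rossi wins 3–2.
Rossi vs Varga: Varga wins 3–2.
Tanaka vs Varga: Tanaka wins 3–2.
No candidate beats all others: Rossi beats Tanaka beats Varga beats Rossi, a majority cycle.

No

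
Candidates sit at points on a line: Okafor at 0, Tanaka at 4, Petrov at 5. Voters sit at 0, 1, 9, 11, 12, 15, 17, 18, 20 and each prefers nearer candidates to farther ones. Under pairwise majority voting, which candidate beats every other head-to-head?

Petrov

With single-peaked preferences on a line, the Condorcet winner is the candidate closest to the median voter.
The median voter (position 12) is closest to Petrov at 5.
Check: Petrov vs Okafor — voters closer to Petrov: 7 of 9.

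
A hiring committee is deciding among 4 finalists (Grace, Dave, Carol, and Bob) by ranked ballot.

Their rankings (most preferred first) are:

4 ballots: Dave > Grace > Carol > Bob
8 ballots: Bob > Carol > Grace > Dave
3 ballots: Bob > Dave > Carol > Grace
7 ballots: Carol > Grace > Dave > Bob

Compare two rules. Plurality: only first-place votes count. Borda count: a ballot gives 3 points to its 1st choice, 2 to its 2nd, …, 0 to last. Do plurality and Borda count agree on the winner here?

Plurality first-place counts: Grace 0, Dave 4, Carol 7, Bob 11 → Bob.
Borda totals: Grace 30, Dave 25, Carol 44, Bob 33 → Carol.
The two rules disagree: plurality picks Bob, Borda picks Carol.

No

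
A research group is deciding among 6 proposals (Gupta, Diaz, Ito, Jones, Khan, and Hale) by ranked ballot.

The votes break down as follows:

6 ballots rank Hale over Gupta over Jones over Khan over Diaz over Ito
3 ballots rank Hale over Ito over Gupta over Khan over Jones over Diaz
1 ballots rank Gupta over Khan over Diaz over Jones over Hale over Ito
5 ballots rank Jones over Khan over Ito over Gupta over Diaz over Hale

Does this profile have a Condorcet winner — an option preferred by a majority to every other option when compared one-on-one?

Head-to-head results (15 voters total):
Gupta vs Diaz: Gupta wins 15–0.
Gupta vs Ito: Ito wins 8–7.
Gupta vs Jones: Gupta wins 10–5.
Gupta vs Khan: Gupta wins 10–5.
Gupta vs Hale: Hale wins 9–6.
Diaz vs Ito: Ito wins 8–7.
Diaz vs Jones: Jones wins 14–1.
Diaz vs Khan: Khan wins 15–0.
Diaz vs Hale: Hale wins 9–6.
Ito vs Jones: Jones wins 12–3.
Ito vs Khan: Khan wins 12–3.
Ito vs Hale: Hale wins 10–5.
Jones vs Khan: Jones wins 11–4.
Jones vs Hale: Hale wins 9–6.
Khan vs Hale: Hale wins 9–6.
Hale beats each rival — Gupta (9–6), Diaz (9–6), Ito (10–5), Jones (9–6), Khan (9–6) — so Hale is the Condorcet winner.

Yes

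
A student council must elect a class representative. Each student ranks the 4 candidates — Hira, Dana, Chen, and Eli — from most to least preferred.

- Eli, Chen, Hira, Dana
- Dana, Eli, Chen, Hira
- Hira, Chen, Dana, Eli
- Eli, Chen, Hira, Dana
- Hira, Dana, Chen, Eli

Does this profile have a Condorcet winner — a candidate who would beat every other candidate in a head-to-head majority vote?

Head-to-head results (5 voters total):
Hira vs Dana: Hira wins 4–1.
Hira vs Chen: Chen wins 3–2.
Hira vs Eli: Eli wins 3–2.
Dana vs Chen: Chen wins 3–2.
Dana vs Eli: Dana wins 3–2.
Chen vs Eli: Eli wins 3–2.
No candidate beats all others: Hira beats Dana beats Eli beats Hira, a majority cycle.

No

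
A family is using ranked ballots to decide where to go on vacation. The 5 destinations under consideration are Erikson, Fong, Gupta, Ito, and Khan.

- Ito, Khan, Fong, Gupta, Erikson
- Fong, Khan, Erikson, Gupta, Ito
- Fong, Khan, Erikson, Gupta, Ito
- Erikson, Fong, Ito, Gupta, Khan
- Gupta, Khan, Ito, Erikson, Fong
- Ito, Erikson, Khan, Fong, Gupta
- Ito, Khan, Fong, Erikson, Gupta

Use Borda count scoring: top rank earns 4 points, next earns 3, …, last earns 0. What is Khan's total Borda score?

Borda scores:
  Erikson: 0 + 2 + 2 + 4 + 1 + 3 + 1 = 13
  Fong: 2 + 4 + 4 + 3 + 0 + 1 + 2 = 16
  Gupta: 1 + 1 + 1 + 1 + 4 + 0 + 0 = 8
  Ito: 4 + 0 + 0 + 2 + 2 + 4 + 4 = 16
  Khan: 3 + 3 + 3 + 0 + 3 + 2 + 3 = 17

17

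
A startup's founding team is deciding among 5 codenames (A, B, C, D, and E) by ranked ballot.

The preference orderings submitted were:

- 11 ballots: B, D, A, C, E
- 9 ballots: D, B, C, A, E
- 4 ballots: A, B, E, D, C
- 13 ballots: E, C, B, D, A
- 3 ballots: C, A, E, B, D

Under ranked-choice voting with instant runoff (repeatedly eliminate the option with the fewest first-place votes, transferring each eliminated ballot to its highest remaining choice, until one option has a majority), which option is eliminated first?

C

Round 1: E 13, B 11, D 9, A 4, C 3. C has the fewest and is eliminated.
Round 2: E 13, B 11, D 9, A 7. A has the fewest and is eliminated.
Round 3: E 16, B 15, D 9. D has the fewest and is eliminated.
Round 4: B 24, E 16. B has a majority.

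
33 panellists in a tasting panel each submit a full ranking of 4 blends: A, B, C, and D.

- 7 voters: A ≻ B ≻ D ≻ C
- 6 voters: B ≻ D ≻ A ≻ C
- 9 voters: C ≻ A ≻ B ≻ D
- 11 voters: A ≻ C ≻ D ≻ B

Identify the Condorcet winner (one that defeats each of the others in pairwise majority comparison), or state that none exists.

Head-to-head results (33 voters total):
A vs B: A wins 27–6.
A vs C: A wins 24–9.
A vs D: A wins 27–6.
B vs C: C wins 20–13.
B vs D: B wins 22–11.
C vs D: C wins 20–13.
A beats each rival — B (27–6), C (24–9), D (27–6) — so A is the Condorcet winner.

A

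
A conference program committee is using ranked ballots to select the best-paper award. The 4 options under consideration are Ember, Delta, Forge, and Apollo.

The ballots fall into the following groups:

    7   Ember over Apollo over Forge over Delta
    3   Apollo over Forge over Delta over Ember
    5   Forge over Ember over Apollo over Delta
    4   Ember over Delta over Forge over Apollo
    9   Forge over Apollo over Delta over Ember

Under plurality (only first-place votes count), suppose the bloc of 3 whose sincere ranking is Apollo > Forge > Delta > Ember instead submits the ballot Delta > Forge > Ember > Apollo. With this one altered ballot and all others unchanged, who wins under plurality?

Forge

First-place totals with the altered ballot: Ember 11, Delta 3, Forge 14, Apollo 0.
The winner is unchanged: still Forge.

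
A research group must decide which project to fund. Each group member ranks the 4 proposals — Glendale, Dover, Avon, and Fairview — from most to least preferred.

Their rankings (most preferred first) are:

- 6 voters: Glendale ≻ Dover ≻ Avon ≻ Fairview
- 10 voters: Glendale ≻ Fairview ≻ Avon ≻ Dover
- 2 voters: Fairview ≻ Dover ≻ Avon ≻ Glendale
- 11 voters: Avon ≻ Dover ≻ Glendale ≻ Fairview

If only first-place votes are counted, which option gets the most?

Glendale

First-place vote totals:
  Glendale: 16
  Dover: 0
  Avon: 11
  Fairview: 2
Glendale has the most first-place votes.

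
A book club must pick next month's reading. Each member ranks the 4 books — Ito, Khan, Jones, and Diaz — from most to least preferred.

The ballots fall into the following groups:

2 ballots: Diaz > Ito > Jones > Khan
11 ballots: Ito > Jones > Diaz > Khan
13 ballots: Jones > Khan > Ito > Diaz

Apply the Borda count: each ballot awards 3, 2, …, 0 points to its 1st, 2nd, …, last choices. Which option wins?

Jones

Borda scores:
  Ito: 2·2 + 11·3 + 13·1 = 50
  Khan: 2·0 + 11·0 + 13·2 = 26
  Jones: 2·1 + 11·2 + 13·3 = 63
  Diaz: 2·3 + 11·1 + 13·0 = 17
Jones has the highest total.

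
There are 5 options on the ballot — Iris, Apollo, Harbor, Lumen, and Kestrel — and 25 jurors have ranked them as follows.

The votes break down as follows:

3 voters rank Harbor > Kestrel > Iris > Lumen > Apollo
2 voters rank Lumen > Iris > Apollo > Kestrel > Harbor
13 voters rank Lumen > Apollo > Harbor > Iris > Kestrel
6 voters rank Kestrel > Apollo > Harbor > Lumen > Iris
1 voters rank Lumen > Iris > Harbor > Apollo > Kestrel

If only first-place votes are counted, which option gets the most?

First-place vote totals:
  Iris: 0
  Apollo: 0
  Harbor: 3
  Lumen: 16
  Kestrel: 6
Lumen has the most first-place votes.

Lumen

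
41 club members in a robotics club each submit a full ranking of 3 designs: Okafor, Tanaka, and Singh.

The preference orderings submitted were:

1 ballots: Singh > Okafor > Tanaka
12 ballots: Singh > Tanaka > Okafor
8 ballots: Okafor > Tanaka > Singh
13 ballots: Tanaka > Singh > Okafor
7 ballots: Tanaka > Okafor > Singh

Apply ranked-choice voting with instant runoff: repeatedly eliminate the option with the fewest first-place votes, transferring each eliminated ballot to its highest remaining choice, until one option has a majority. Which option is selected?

Round 1: Tanaka 20, Singh 13, Okafor 8. Okafor has the fewest and is eliminated.
Round 2: Tanaka 28, Singh 13. Tanaka has a majority.

Tanaka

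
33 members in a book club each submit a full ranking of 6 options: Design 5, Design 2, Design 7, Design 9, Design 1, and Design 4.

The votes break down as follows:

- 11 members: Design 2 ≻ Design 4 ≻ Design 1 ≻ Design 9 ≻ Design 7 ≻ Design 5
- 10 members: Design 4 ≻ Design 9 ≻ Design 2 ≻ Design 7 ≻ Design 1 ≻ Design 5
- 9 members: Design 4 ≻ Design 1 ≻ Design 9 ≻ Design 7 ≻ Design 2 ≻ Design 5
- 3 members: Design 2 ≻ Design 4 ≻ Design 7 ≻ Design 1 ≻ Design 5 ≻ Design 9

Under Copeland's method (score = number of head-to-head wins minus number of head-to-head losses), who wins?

Pairwise results:
  Design 5 vs Design 2: Design 2 wins 33–0.
  Design 5 vs Design 7: Design 7 wins 33–0.
  Design 5 vs Design 9: Design 9 wins 30–3.
  Design 5 vs Design 1: Design 1 wins 33–0.
  Design 5 vs Design 4: Design 4 wins 33–0.
  Design 2 vs Design 7: Design 2 wins 24–9.
  Design 2 vs Design 9: Design 9 wins 19–14.
  Design 2 vs Design 1: Design 2 wins 24–9.
  Design 2 vs Design 4: Design 4 wins 19–14.
  Design 7 vs Design 9: Design 9 wins 30–3.
  Design 7 vs Design 1: Design 1 wins 20–13.
  Design 7 vs Design 4: Design 4 wins 33–0.
  Design 9 vs Design 1: Design 1 wins 23–10.
  Design 9 vs Design 4: Design 4 wins 33–0.
  Design 1 vs Design 4: Design 4 wins 33–0.
Copeland scores (wins − losses):
  Design 5: 0 − 5 = -5
  Design 2: 3 − 2 = 1
  Design 7: 1 − 4 = -3
  Design 9: 3 − 2 = 1
  Design 1: 3 − 2 = 1
  Design 4: 5 − 0 = 5
Design 4 has the best Copeland score.

Design 4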